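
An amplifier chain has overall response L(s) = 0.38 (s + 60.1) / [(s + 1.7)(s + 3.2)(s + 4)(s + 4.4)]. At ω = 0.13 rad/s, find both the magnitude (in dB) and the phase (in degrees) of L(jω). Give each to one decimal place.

|j0.13 + 60.1| = √(0.13² + 60.1²) = 60.1
|j0.13 + 1.7| = √(0.13² + 1.7²) = 1.705
|j0.13 + 3.2| = √(0.13² + 3.2²) = 3.203
|j0.13 + 4| = √(0.13² + 4²) = 4.002
|j0.13 + 4.4| = √(0.13² + 4.4²) = 4.402
|L(j0.13)| = 0.38 × 60.1 / (1.705 × 3.203 × 4.002 × 4.402) = 0.23741
20 log₁₀(0.23741) = -12.49 dB
∠(j0.13 + 60.1) = arctan(0.13/60.1) = 0.12°
∠(j0.13 + 1.7) = arctan(0.13/1.7) = 4.37°
∠(j0.13 + 3.2) = arctan(0.13/3.2) = 2.33°
∠(j0.13 + 4) = arctan(0.13/4) = 1.86°
∠(j0.13 + 4.4) = arctan(0.13/4.4) = 1.69°
∠L(j0.13) = 0.12° − (4.37° + 2.33° + 1.86° + 1.69°) = -10.13°

|L| = -12.5 dB, ∠L = -10.1°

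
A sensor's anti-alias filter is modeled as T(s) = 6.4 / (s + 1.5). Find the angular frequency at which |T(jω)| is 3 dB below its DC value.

1.5 rad/sec

For a single-pole low-pass, the −3 dB point is at the pole: ω = 1.5 rad/sec.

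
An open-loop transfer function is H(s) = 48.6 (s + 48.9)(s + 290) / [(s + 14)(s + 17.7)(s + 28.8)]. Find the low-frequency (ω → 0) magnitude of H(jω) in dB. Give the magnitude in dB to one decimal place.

39.7 dB

H(0) = 48.6 × 48.9 × 290 / (14 × 17.7 × 28.8) = 96.572
20 log₁₀(96.572) = 39.70 dB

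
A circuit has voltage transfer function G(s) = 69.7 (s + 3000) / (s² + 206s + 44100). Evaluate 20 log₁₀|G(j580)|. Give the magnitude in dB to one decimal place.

|j580 + 3000| = √(580² + 3000²) = 3056
|(j580)² + 206(j580) + 44100| = |-2.923e+05 + j1.1948e+05| = 3.158e+05
|G(j580)| = 69.7 × 3056 / 3.158e+05 = 0.67444
20 log₁₀(0.67444) = -3.42 dB

-3.4 dB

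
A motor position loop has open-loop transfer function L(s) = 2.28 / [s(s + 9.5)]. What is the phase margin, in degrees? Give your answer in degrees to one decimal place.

Gain crossover: |L(jω)| = 1 at ω ≈ 0.24 rad/s.
∠L(j0.24) = −90° − arctan(0.24/9.5) ≈ -91.45°
PM = 180° + (-91.45°) = 88.55°

88.6°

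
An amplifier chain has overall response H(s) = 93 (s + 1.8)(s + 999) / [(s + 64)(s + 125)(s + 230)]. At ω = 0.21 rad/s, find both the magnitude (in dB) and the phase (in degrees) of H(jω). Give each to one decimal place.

|H| = -20.8 dB, ∠H = 6.3 deg

|j0.21 + 1.8| = √(0.21² + 1.8²) = 1.812
|j0.21 + 999| = √(0.21² + 999²) = 999
|j0.21 + 64| = √(0.21² + 64²) = 64
|j0.21 + 125| = √(0.21² + 125²) = 125
|j0.21 + 230| = √(0.21² + 230²) = 230
|H(j0.21)| = 93 × 1.812 × 999 / (64 × 125 × 230) = 0.091503
20 log₁₀(0.091503) = -20.77 dB
∠(j0.21 + 1.8) = arctan(0.21/1.8) = 6.65°
∠(j0.21 + 999) = arctan(0.21/999) = 0.01°
∠(j0.21 + 64) = arctan(0.21/64) = 0.19°
∠(j0.21 + 125) = arctan(0.21/125) = 0.10°
∠(j0.21 + 230) = arctan(0.21/230) = 0.05°
∠H(j0.21) = 6.65° + 0.01° − (0.19° + 0.10° + 0.05°) = 6.33°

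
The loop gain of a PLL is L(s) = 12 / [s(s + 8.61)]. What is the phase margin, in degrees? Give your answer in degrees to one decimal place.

Gain crossover: |L(jω)| = 1 at ω ≈ 1.38 rad/s.
∠L(j1.38) = −90° − arctan(1.38/8.61) ≈ -99.08°
PM = 180° + (-99.08°) = 80.92°

80.9 deg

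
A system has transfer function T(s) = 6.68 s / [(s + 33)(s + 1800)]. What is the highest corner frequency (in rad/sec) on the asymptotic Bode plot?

Break frequencies occur at each pole and zero magnitude: 33 rad/sec, 1800 rad/sec.
The highest is 1800 rad/sec.

1800 rad/sec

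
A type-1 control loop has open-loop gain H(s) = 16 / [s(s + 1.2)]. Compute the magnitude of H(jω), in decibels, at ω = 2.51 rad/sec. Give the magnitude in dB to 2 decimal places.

|j2.51 + 1.2| = √(2.51² + 1.2²) = 2.782
|j2.51| = 2.51
|H(j2.51)| = 16 / (2.782 × 2.51) = 2.2913
20 log₁₀(2.2913) = 7.201 dB

7.20 dB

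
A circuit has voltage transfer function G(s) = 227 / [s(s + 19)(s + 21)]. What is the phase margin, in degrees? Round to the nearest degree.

87 deg

Gain crossover: |G(jω)| = 1 at ω ≈ 0.568 rad/s.
∠G(j0.568) = −90° − arctan(0.568/19) − arctan(0.568/21) ≈ -93.26°
PM = 180° + (-93.26°) = 86.74°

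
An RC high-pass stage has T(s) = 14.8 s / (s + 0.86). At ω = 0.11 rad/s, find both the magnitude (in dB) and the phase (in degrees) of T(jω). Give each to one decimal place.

|j0.11| = 0.11
|j0.11 + 0.86| = √(0.11² + 0.86²) = 0.867
|T(j0.11)| = 14.8 × 0.11 / 0.867 = 1.8777
20 log₁₀(1.8777) = 5.47 dB
∠(j0.11) = 90.00°
∠(j0.11 + 0.86) = arctan(0.11/0.86) = 7.29°
∠T(j0.11) = 90.00° − 7.29° = 82.71°

|T| = 5.5 dB, ∠T = 82.7°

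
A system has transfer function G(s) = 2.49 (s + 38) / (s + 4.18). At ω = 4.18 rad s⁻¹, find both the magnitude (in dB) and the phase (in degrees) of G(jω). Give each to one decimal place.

|G| = 24.1 dB, ∠G = -38.7°

|j4.18 + 38| = √(4.18² + 38²) = 38.23
|j4.18 + 4.18| = √(4.18² + 4.18²) = 5.911
|G(j4.18)| = 2.49 × 38.23 / 5.911 = 16.103
20 log₁₀(16.103) = 24.14 dB
∠(j4.18 + 38) = arctan(4.18/38) = 6.28°
∠(j4.18 + 4.18) = arctan(4.18/4.18) = 45.00°
∠G(j4.18) = 6.28° − 45.00° = -38.72°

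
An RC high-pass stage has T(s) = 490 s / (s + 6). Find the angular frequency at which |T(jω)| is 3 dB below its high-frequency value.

For a single-pole high-pass, the −3 dB point is at the pole: ω = 6 rad s⁻¹.

6 rad s⁻¹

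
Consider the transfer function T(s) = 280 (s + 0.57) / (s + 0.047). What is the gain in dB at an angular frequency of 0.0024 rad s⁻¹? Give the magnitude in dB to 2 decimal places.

70.61 dB

|j0.0024 + 0.57| = √(0.0024² + 0.57²) = 0.57
|j0.0024 + 0.047| = √(0.0024² + 0.047²) = 0.04706
|T(j0.0024)| = 280 × 0.57 / 0.04706 = 3391.4
20 log₁₀(3391.4) = 70.607 dB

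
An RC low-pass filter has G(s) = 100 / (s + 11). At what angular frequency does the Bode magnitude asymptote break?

11 rad/s

The single real pole at s = −11 gives a corner at ω = 11 rad/s.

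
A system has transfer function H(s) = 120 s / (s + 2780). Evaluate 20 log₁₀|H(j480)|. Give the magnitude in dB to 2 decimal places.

|j480| = 480
|j480 + 2780| = √(480² + 2780²) = 2821
|H(j480)| = 120 × 480 / 2821 = 20.417
20 log₁₀(20.417) = 26.200 dB

26.20 dB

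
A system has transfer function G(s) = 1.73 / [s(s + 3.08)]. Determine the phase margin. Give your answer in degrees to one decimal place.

79.8°

Gain crossover: |G(jω)| = 1 at ω ≈ 0.553 rad/sec.
∠G(j0.553) = −90° − arctan(0.553/3.08) ≈ -100.18°
PM = 180° + (-100.18°) = 79.82°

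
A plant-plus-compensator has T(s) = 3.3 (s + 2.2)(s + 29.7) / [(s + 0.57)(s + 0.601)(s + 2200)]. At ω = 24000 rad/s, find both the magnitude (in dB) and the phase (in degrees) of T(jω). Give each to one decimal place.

|j24000 + 2.2| = √(24000² + 2.2²) = 2.4e+04
|j24000 + 29.7| = √(24000² + 29.7²) = 2.4e+04
|j24000 + 0.57| = √(24000² + 0.57²) = 2.4e+04
|j24000 + 0.601| = √(24000² + 0.601²) = 2.4e+04
|j24000 + 2200| = √(24000² + 2200²) = 2.41e+04
|T(j24000)| = 3.3 × 2.4e+04 × 2.4e+04 / (2.4e+04 × 2.4e+04 × 2.41e+04) = 0.00013693
20 log₁₀(0.00013693) = -77.27 dB
∠(j24000 + 2.2) = arctan(24000/2.2) = 89.99°
∠(j24000 + 29.7) = arctan(24000/29.7) = 89.93°
∠(j24000 + 0.57) = arctan(24000/0.57) = 90.00°
∠(j24000 + 0.601) = arctan(24000/0.601) = 90.00°
∠(j24000 + 2200) = arctan(24000/2200) = 84.76°
∠T(j24000) = 89.99° + 89.93° − (90.00° + 90.00° + 84.76°) = -84.84°

|T| = -77.3 dB, ∠T = -84.8°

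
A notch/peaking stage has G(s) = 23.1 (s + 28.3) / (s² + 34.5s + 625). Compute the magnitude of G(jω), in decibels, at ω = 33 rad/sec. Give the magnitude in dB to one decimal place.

|j33 + 28.3| = √(33² + 28.3²) = 43.47
|(j33)² + 34.5(j33) + 625| = |-464 + j1138.5| = 1229
|G(j33)| = 23.1 × 43.47 / 1229 = 0.81683
20 log₁₀(0.81683) = -1.76 dB

-1.8 dB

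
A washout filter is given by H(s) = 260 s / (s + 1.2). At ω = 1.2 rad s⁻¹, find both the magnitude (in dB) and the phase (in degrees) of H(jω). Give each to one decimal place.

|H| = 45.3 dB, ∠H = 45.0°

|j1.2| = 1.2
|j1.2 + 1.2| = √(1.2² + 1.2²) = 1.697
|H(j1.2)| = 260 × 1.2 / 1.697 = 183.85
20 log₁₀(183.85) = 45.29 dB
∠(j1.2) = 90.00°
∠(j1.2 + 1.2) = arctan(1.2/1.2) = 45.00°
∠H(j1.2) = 90.00° − 45.00° = 45.00°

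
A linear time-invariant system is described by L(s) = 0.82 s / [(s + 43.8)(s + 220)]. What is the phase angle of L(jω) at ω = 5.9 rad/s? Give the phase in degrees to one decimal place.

80.8°

∠(j5.9) = 90.00°
∠(j5.9 + 43.8) = arctan(5.9/43.8) = 7.67°
∠(j5.9 + 220) = arctan(5.9/220) = 1.54°
∠L(j5.9) = 90.00° − (7.67° + 1.54°) = 80.79°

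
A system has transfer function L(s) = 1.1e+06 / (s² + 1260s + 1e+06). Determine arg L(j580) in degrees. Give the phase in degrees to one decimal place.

∠[(j580)² + 1260(j580) + 1e+06] = ∠[6.636e+05 + j7.308e+05] = 47.76°
∠L(j580) = −47.76° = -47.76°

-47.8°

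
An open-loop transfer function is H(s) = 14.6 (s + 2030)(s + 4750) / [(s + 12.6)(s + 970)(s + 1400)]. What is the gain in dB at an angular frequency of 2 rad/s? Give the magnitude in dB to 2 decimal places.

|j2 + 2030| = √(2² + 2030²) = 2030
|j2 + 4750| = √(2² + 4750²) = 4750
|j2 + 12.6| = √(2² + 12.6²) = 12.76
|j2 + 970| = √(2² + 970²) = 970
|j2 + 1400| = √(2² + 1400²) = 1400
|H(j2)| = 14.6 × 2030 × 4750 / (12.76 × 970 × 1400) = 8.1258
20 log₁₀(8.1258) = 18.197 dB

18.20 dB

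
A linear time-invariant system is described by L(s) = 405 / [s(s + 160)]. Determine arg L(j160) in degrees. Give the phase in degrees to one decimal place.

-135.0°

∠(j160 + 160) = arctan(160/160) = 45.00°
∠(j160) = 90.00°
∠L(j160) = − (45.00° + 90.00°) = -135.00°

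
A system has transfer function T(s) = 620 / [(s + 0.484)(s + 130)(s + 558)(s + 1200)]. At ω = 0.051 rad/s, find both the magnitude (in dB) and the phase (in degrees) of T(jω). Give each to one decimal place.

|j0.051 + 0.484| = √(0.051² + 0.484²) = 0.4867
|j0.051 + 130| = √(0.051² + 130²) = 130
|j0.051 + 558| = √(0.051² + 558²) = 558
|j0.051 + 1200| = √(0.051² + 1200²) = 1200
|T(j0.051)| = 620 / (0.4867 × 130 × 558 × 1200) = 1.4635e-05
20 log₁₀(1.4635e-05) = -96.69 dB
∠(j0.051 + 0.484) = arctan(0.051/0.484) = 6.02°
∠(j0.051 + 130) = arctan(0.051/130) = 0.02°
∠(j0.051 + 558) = arctan(0.051/558) = 0.01°
∠(j0.051 + 1200) = arctan(0.051/1200) = 0.00°
∠T(j0.051) = − (6.02° + 0.02° + 0.01° + 0.00°) = -6.05°

|T| = -96.7 dB, ∠T = -6.0 deg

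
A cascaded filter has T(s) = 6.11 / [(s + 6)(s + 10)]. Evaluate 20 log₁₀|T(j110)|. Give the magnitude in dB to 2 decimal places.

|j110 + 6| = √(110² + 6²) = 110.2
|j110 + 10| = √(110² + 10²) = 110.5
|T(j110)| = 6.11 / (110.2 × 110.5) = 0.00050214
20 log₁₀(0.00050214) = -65.984 dB

-65.98 dB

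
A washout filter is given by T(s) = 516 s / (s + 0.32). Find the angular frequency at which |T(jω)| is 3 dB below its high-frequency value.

0.32 rad s⁻¹

For a single-pole high-pass, the −3 dB point is at the pole: ω = 0.32 rad s⁻¹.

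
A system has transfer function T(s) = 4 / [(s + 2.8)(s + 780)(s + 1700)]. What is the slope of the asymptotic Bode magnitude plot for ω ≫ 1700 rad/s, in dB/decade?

-60 dB/decade

With 0 zeros and 3 poles, the high-frequency asymptotic slope is 20 × (0 − 3) = -60 dB/decade.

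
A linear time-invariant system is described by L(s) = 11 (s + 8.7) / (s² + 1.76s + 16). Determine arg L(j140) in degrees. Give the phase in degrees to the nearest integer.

-93°

∠(j140 + 8.7) = arctan(140/8.7) = 86.44°
∠[(j140)² + 1.76(j140) + 16] = ∠[-19584 + j246.4] = 179.28°
∠L(j140) = 86.44° − 179.28° = -92.84°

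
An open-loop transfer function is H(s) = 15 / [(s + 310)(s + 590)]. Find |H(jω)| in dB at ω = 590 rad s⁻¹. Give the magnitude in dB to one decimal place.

-91.4 dB

|j590 + 310| = √(590² + 310²) = 666.5
|j590 + 590| = √(590² + 590²) = 834.4
|H(j590)| = 15 / (666.5 × 834.4) = 2.6973e-05
20 log₁₀(2.6973e-05) = -91.38 dB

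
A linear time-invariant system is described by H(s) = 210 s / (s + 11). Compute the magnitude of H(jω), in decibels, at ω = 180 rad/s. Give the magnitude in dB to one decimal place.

|j180| = 180
|j180 + 11| = √(180² + 11²) = 180.3
|H(j180)| = 210 × 180 / 180.3 = 209.61
20 log₁₀(209.61) = 46.43 dB

46.4 dB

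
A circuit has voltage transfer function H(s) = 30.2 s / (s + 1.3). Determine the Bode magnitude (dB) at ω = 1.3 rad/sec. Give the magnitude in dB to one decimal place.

|j1.3| = 1.3
|j1.3 + 1.3| = √(1.3² + 1.3²) = 1.838
|H(j1.3)| = 30.2 × 1.3 / 1.838 = 21.355
20 log₁₀(21.355) = 26.59 dB

26.6 dB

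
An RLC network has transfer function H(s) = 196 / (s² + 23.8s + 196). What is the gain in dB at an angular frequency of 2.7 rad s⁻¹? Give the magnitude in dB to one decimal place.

-0.1 dB

|(j2.7)² + 23.8(j2.7) + 196| = |188.71 + j64.26| = 199.4
|H(j2.7)| = 196 / 199.4 = 0.98319
20 log₁₀(0.98319) = -0.15 dB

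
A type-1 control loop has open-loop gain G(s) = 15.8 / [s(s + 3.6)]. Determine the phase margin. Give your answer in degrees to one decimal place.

Gain crossover: |G(jω)| = 1 at ω ≈ 3.26 rad s⁻¹.
∠G(j3.26) = −90° − arctan(3.26/3.6) ≈ -132.12°
PM = 180° + (-132.12°) = 47.88°

47.9 deg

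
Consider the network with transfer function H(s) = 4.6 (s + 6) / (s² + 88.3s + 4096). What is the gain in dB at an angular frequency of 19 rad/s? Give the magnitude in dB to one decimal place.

-33.0 dB

|j19 + 6| = √(19² + 6²) = 19.92
|(j19)² + 88.3(j19) + 4096| = |3735 + j1677.7| = 4094
|H(j19)| = 4.6 × 19.92 / 4094 = 0.022385
20 log₁₀(0.022385) = -33.00 dB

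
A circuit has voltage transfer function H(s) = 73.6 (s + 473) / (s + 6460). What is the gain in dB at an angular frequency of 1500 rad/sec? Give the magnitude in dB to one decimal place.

|j1500 + 473| = √(1500² + 473²) = 1573
|j1500 + 6460| = √(1500² + 6460²) = 6632
|H(j1500)| = 73.6 × 1573 / 6632 = 17.455
20 log₁₀(17.455) = 24.84 dB

24.8 dB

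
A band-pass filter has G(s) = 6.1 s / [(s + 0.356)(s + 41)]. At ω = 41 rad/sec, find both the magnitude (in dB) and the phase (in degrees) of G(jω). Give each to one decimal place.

|G| = -19.6 dB, ∠G = -44.5 deg

|j41| = 41
|j41 + 0.356| = √(41² + 0.356²) = 41
|j41 + 41| = √(41² + 41²) = 57.98
|G(j41)| = 6.1 × 41 / (41 × 57.98) = 0.1052
20 log₁₀(0.1052) = -19.56 dB
∠(j41) = 90.00°
∠(j41 + 0.356) = arctan(41/0.356) = 89.50°
∠(j41 + 41) = arctan(41/41) = 45.00°
∠G(j41) = 90.00° − (89.50° + 45.00°) = -44.50°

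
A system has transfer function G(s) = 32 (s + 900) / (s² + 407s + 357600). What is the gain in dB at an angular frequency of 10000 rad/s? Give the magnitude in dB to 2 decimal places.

|j10000 + 900| = √(10000² + 900²) = 1.004e+04
|(j10000)² + 407(j10000) + 357600| = |-9.9642e+07 + j4.07e+06| = 9.973e+07
|G(j10000)| = 32 × 1.004e+04 / 9.973e+07 = 0.0032218
20 log₁₀(0.0032218) = -49.838 dB

-49.84 dB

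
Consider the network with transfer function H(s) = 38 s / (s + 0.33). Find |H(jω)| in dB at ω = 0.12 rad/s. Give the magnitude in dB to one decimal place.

|j0.12| = 0.12
|j0.12 + 0.33| = √(0.12² + 0.33²) = 0.3511
|H(j0.12)| = 38 × 0.12 / 0.3511 = 12.986
20 log₁₀(12.986) = 22.27 dB

22.3 dB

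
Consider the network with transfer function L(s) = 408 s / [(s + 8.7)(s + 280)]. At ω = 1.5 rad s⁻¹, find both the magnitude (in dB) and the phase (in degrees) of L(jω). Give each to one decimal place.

|L| = -12.1 dB, ∠L = 79.9°

|j1.5| = 1.5
|j1.5 + 8.7| = √(1.5² + 8.7²) = 8.828
|j1.5 + 280| = √(1.5² + 280²) = 280
|L(j1.5)| = 408 × 1.5 / (8.828 × 280) = 0.24758
20 log₁₀(0.24758) = -12.13 dB
∠(j1.5) = 90.00°
∠(j1.5 + 8.7) = arctan(1.5/8.7) = 9.78°
∠(j1.5 + 280) = arctan(1.5/280) = 0.31°
∠L(j1.5) = 90.00° − (9.78° + 0.31°) = 79.91°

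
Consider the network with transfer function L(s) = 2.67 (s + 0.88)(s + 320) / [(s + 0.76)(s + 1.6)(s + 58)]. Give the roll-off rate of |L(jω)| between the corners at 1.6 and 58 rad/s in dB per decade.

In this band the factors already past their corner are: zero at 0.88, pole at 0.76, pole at 1.6; net slope = -20 dB/decade.

-20 dB/decade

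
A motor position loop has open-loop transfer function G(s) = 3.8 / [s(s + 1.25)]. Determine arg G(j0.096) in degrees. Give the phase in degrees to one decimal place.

∠(j0.096 + 1.25) = arctan(0.096/1.25) = 4.39°
∠(j0.096) = 90.00°
∠G(j0.096) = − (4.39° + 90.00°) = -94.39°

-94.4°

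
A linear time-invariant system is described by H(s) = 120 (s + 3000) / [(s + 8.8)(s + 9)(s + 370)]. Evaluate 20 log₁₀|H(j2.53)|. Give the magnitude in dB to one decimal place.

|j2.53 + 3000| = √(2.53² + 3000²) = 3000
|j2.53 + 8.8| = √(2.53² + 8.8²) = 9.156
|j2.53 + 9| = √(2.53² + 9²) = 9.349
|j2.53 + 370| = √(2.53² + 370²) = 370
|H(j2.53)| = 120 × 3000 / (9.156 × 9.349 × 370) = 11.366
20 log₁₀(11.366) = 21.11 dB

21.1 dB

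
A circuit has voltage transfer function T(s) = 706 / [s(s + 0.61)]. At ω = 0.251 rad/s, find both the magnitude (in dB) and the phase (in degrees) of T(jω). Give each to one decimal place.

|j0.251 + 0.61| = √(0.251² + 0.61²) = 0.6596
|j0.251| = 0.251
|T(j0.251)| = 706 / (0.6596 × 0.251) = 4264.2
20 log₁₀(4264.2) = 72.60 dB
∠(j0.251 + 0.61) = arctan(0.251/0.61) = 22.37°
∠(j0.251) = 90.00°
∠T(j0.251) = − (22.37° + 90.00°) = -112.37°

|T| = 72.6 dB, ∠T = -112.4°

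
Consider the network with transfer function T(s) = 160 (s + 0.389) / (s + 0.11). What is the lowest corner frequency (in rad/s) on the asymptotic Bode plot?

0.11 rad/s

Break frequencies occur at each pole and zero magnitude: 0.11 rad/s, 0.389 rad/s.
The lowest is 0.11 rad/s.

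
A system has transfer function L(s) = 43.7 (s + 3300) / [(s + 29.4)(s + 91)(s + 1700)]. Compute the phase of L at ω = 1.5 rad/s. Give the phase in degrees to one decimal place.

-3.9°

∠(j1.5 + 3300) = arctan(1.5/3300) = 0.03°
∠(j1.5 + 29.4) = arctan(1.5/29.4) = 2.92°
∠(j1.5 + 91) = arctan(1.5/91) = 0.94°
∠(j1.5 + 1700) = arctan(1.5/1700) = 0.05°
∠L(j1.5) = 0.03° − (2.92° + 0.94° + 0.05°) = -3.89°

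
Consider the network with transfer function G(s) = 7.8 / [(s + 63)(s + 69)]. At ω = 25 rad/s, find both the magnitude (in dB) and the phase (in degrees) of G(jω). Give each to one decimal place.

|j25 + 63| = √(25² + 63²) = 67.78
|j25 + 69| = √(25² + 69²) = 73.39
|G(j25)| = 7.8 / (67.78 × 73.39) = 0.0015681
20 log₁₀(0.0015681) = -56.09 dB
∠(j25 + 63) = arctan(25/63) = 21.64°
∠(j25 + 69) = arctan(25/69) = 19.92°
∠G(j25) = − (21.64° + 19.92°) = -41.56°

|G| = -56.1 dB, ∠G = -41.6°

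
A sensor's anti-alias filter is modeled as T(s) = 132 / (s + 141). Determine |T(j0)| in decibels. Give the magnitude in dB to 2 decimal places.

T(0) = 132 / 141 = 0.93617
20 log₁₀(0.93617) = -0.573 dB

-0.57 dB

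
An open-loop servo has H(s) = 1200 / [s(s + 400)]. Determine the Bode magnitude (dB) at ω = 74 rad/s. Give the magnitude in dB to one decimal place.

-28.0 dB

|j74 + 400| = √(74² + 400²) = 406.8
|j74| = 74
|H(j74)| = 1200 / (406.8 × 74) = 0.039864
20 log₁₀(0.039864) = -27.99 dB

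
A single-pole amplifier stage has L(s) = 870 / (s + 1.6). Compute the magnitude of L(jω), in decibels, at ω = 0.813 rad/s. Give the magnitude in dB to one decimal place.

|j0.813 + 1.6| = √(0.813² + 1.6²) = 1.795
|L(j0.813)| = 870 / 1.795 = 484.76
20 log₁₀(484.76) = 53.71 dB

53.7 dB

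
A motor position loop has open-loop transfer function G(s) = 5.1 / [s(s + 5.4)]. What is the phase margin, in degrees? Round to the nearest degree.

Gain crossover: |G(jω)| = 1 at ω ≈ 0.931 rad/sec.
∠G(j0.931) = −90° − arctan(0.931/5.4) ≈ -99.78°
PM = 180° + (-99.78°) = 80.22°

80°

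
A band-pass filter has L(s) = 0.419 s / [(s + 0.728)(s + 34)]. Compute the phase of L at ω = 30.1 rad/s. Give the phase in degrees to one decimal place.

∠(j30.1) = 90.00°
∠(j30.1 + 0.728) = arctan(30.1/0.728) = 88.61°
∠(j30.1 + 34) = arctan(30.1/34) = 41.52°
∠L(j30.1) = 90.00° − (88.61° + 41.52°) = -40.13°

-40.1 deg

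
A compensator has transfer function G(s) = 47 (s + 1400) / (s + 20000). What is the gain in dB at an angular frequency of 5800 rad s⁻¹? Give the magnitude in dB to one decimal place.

|j5800 + 1400| = √(5800² + 1400²) = 5967
|j5800 + 20000| = √(5800² + 20000²) = 2.082e+04
|G(j5800)| = 47 × 5967 / 2.082e+04 = 13.467
20 log₁₀(13.467) = 22.59 dB

22.6 dB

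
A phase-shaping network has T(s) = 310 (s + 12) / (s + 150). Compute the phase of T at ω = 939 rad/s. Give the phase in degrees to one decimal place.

8.3 deg

∠(j939 + 12) = arctan(939/12) = 89.27°
∠(j939 + 150) = arctan(939/150) = 80.92°
∠T(j939) = 89.27° − 80.92° = 8.34°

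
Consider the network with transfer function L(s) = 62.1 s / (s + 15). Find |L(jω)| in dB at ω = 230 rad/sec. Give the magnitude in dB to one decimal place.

|j230| = 230
|j230 + 15| = √(230² + 15²) = 230.5
|L(j230)| = 62.1 × 230 / 230.5 = 61.968
20 log₁₀(61.968) = 35.84 dB

35.8 dB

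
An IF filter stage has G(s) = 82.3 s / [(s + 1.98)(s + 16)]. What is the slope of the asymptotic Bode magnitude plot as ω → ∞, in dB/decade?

-20 dB/decade

With 1 zero and 2 poles, the high-frequency asymptotic slope is 20 × (1 − 2) = -20 dB/decade.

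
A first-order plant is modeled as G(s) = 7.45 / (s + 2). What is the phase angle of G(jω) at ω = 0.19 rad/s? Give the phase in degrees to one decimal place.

-5.4°

∠(j0.19 + 2) = arctan(0.19/2) = 5.43°
∠G(j0.19) = −5.43° = -5.43°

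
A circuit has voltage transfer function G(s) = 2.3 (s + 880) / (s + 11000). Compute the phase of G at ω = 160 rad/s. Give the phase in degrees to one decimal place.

∠(j160 + 880) = arctan(160/880) = 10.30°
∠(j160 + 11000) = arctan(160/11000) = 0.83°
∠G(j160) = 10.30° − 0.83° = 9.47°

9.5°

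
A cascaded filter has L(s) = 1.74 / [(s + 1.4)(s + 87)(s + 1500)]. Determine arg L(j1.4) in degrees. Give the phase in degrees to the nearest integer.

∠(j1.4 + 1.4) = arctan(1.4/1.4) = 45.00°
∠(j1.4 + 87) = arctan(1.4/87) = 0.92°
∠(j1.4 + 1500) = arctan(1.4/1500) = 0.05°
∠L(j1.4) = − (45.00° + 0.92° + 0.05°) = -45.98°

-46°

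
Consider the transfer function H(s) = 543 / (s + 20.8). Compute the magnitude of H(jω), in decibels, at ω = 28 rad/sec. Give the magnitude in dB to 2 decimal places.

|j28 + 20.8| = √(28² + 20.8²) = 34.88
|H(j28)| = 543 / 34.88 = 15.567
20 log₁₀(15.567) = 23.844 dB

23.84 dB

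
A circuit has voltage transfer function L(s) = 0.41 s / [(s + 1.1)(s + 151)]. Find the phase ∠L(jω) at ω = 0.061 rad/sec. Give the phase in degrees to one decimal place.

∠(j0.061) = 90.00°
∠(j0.061 + 1.1) = arctan(0.061/1.1) = 3.17°
∠(j0.061 + 151) = arctan(0.061/151) = 0.02°
∠L(j0.061) = 90.00° − (3.17° + 0.02°) = 86.80°

86.8°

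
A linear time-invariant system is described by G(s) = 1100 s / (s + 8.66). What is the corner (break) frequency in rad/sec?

8.66 rad/sec

The single real pole at s = −8.66 gives a corner at ω = 8.66 rad/sec.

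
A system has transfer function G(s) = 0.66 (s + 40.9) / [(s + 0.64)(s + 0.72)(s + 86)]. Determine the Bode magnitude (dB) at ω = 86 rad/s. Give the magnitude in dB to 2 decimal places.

-83.11 dB

|j86 + 40.9| = √(86² + 40.9²) = 95.23
|j86 + 0.64| = √(86² + 0.64²) = 86
|j86 + 0.72| = √(86² + 0.72²) = 86
|j86 + 86| = √(86² + 86²) = 121.6
|G(j86)| = 0.66 × 95.23 / (86 × 86 × 121.6) = 6.9869e-05
20 log₁₀(6.9869e-05) = -83.114 dB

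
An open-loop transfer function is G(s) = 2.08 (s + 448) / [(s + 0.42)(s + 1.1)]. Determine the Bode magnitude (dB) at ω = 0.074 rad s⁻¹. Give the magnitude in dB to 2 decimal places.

65.94 dB

|j0.074 + 448| = √(0.074² + 448²) = 448
|j0.074 + 0.42| = √(0.074² + 0.42²) = 0.4265
|j0.074 + 1.1| = √(0.074² + 1.1²) = 1.102
|G(j0.074)| = 2.08 × 448 / (0.4265 × 1.102) = 1981.9
20 log₁₀(1981.9) = 65.942 dB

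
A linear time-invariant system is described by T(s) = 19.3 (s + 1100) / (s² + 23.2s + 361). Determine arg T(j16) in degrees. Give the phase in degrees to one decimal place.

∠(j16 + 1100) = arctan(16/1100) = 0.83°
∠[(j16)² + 23.2(j16) + 361] = ∠[105 + j371.2] = 74.21°
∠T(j16) = 0.83° − 74.21° = -73.37°

-73.4 deg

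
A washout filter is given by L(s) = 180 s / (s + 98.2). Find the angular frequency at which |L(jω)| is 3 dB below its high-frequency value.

For a single-pole high-pass, the −3 dB point is at the pole: ω = 98.2 rad/s.

98.2 rad/s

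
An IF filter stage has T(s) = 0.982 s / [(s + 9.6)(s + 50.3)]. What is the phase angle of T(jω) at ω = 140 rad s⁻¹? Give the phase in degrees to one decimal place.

∠(j140) = 90.00°
∠(j140 + 9.6) = arctan(140/9.6) = 86.08°
∠(j140 + 50.3) = arctan(140/50.3) = 70.24°
∠T(j140) = 90.00° − (86.08° + 70.24°) = -66.31°

-66.3°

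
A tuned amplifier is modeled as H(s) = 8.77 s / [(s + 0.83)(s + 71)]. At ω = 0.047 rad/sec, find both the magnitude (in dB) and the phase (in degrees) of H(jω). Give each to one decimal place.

|H| = -43.1 dB, ∠H = 86.7°

|j0.047| = 0.047
|j0.047 + 0.83| = √(0.047² + 0.83²) = 0.8313
|j0.047 + 71| = √(0.047² + 71²) = 71
|H(j0.047)| = 8.77 × 0.047 / (0.8313 × 71) = 0.0069834
20 log₁₀(0.0069834) = -43.12 dB
∠(j0.047) = 90.00°
∠(j0.047 + 0.83) = arctan(0.047/0.83) = 3.24°
∠(j0.047 + 71) = arctan(0.047/71) = 0.04°
∠H(j0.047) = 90.00° − (3.24° + 0.04°) = 86.72°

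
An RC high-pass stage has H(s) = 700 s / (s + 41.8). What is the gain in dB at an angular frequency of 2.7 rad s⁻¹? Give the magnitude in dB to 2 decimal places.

33.09 dB

|j2.7| = 2.7
|j2.7 + 41.8| = √(2.7² + 41.8²) = 41.89
|H(j2.7)| = 700 × 2.7 / 41.89 = 45.121
20 log₁₀(45.121) = 33.088 dB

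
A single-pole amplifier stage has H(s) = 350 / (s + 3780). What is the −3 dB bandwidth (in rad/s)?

For a single-pole low-pass, the −3 dB point is at the pole: ω = 3780 rad/s.

3780 rad/s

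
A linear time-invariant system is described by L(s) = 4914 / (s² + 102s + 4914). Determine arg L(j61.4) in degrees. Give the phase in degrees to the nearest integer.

∠[(j61.4)² + 102(j61.4) + 4914] = ∠[1144 + j6262.8] = 79.65°
∠L(j61.4) = −79.65° = -79.65°

-80°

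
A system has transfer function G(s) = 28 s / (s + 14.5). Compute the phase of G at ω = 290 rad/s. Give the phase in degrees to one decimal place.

∠(j290) = 90.00°
∠(j290 + 14.5) = arctan(290/14.5) = 87.14°
∠G(j290) = 90.00° − 87.14° = 2.86°

2.9 deg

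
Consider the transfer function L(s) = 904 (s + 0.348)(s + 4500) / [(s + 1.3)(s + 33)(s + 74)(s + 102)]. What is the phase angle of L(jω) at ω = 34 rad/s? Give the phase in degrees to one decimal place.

-86.9°

∠(j34 + 0.348) = arctan(34/0.348) = 89.41°
∠(j34 + 4500) = arctan(34/4500) = 0.43°
∠(j34 + 1.3) = arctan(34/1.3) = 87.81°
∠(j34 + 33) = arctan(34/33) = 45.86°
∠(j34 + 74) = arctan(34/74) = 24.68°
∠(j34 + 102) = arctan(34/102) = 18.43°
∠L(j34) = 89.41° + 0.43° − (87.81° + 45.86° + 24.68° + 18.43°) = -86.93°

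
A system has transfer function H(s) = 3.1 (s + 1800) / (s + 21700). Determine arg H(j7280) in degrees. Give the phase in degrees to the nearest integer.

∠(j7280 + 1800) = arctan(7280/1800) = 76.11°
∠(j7280 + 21700) = arctan(7280/21700) = 18.55°
∠H(j7280) = 76.11° − 18.55° = 57.57°

58 deg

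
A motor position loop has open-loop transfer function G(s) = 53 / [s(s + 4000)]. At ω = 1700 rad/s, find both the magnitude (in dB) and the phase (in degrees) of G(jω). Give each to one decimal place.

|j1700 + 4000| = √(1700² + 4000²) = 4346
|j1700| = 1700
|G(j1700)| = 53 / (4346 × 1700) = 7.1732e-06
20 log₁₀(7.1732e-06) = -102.89 dB
∠(j1700 + 4000) = arctan(1700/4000) = 23.03°
∠(j1700) = 90.00°
∠G(j1700) = − (23.03° + 90.00°) = -113.03°

|G| = -102.9 dB, ∠G = -113.0°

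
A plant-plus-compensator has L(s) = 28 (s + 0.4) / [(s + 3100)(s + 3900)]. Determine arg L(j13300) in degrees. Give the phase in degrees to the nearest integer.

∠(j13300 + 0.4) = arctan(13300/0.4) = 90.00°
∠(j13300 + 3100) = arctan(13300/3100) = 76.88°
∠(j13300 + 3900) = arctan(13300/3900) = 73.66°
∠L(j13300) = 90.00° − (76.88° + 73.66°) = -60.54°

-61°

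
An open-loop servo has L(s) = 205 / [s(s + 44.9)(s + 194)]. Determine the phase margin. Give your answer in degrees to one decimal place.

90.0°

Gain crossover: |L(jω)| = 1 at ω ≈ 0.0235 rad/s.
∠L(j0.0235) = −90° − arctan(0.0235/44.9) − arctan(0.0235/194) ≈ -90.04°
PM = 180° + (-90.04°) = 89.96°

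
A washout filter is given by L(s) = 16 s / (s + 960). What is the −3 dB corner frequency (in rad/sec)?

For a single-pole high-pass, the −3 dB point is at the pole: ω = 960 rad/sec.

960 rad/sec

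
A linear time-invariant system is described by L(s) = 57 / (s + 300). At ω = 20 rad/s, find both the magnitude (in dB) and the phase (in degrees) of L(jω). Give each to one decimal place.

|L| = -14.4 dB, ∠L = -3.8°

|j20 + 300| = √(20² + 300²) = 300.7
|L(j20)| = 57 / 300.7 = 0.18958
20 log₁₀(0.18958) = -14.44 dB
∠(j20 + 300) = arctan(20/300) = 3.81°
∠L(j20) = −3.81° = -3.81°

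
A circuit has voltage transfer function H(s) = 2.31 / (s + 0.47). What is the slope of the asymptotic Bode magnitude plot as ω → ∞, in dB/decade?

-20 dB/decade

With 0 zeros and 1 pole, the high-frequency asymptotic slope is 20 × (0 − 1) = -20 dB/decade.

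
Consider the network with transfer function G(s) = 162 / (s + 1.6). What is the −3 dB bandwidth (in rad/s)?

1.6 rad/s

For a single-pole low-pass, the −3 dB point is at the pole: ω = 1.6 rad/s.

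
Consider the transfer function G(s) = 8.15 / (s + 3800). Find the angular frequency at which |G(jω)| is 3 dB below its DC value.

3800 rad/sec

For a single-pole low-pass, the −3 dB point is at the pole: ω = 3800 rad/sec.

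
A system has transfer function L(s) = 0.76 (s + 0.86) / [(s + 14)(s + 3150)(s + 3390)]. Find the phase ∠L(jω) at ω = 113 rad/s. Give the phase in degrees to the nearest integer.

∠(j113 + 0.86) = arctan(113/0.86) = 89.56°
∠(j113 + 14) = arctan(113/14) = 82.94°
∠(j113 + 3150) = arctan(113/3150) = 2.05°
∠(j113 + 3390) = arctan(113/3390) = 1.91°
∠L(j113) = 89.56° − (82.94° + 2.05° + 1.91°) = 2.66°

3°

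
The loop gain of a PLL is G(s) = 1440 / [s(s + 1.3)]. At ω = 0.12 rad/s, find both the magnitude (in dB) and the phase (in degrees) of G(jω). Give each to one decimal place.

|G| = 79.3 dB, ∠G = -95.3 deg

|j0.12 + 1.3| = √(0.12² + 1.3²) = 1.306
|j0.12| = 0.12
|G(j0.12)| = 1440 / (1.306 × 0.12) = 9191.7
20 log₁₀(9191.7) = 79.27 dB
∠(j0.12 + 1.3) = arctan(0.12/1.3) = 5.27°
∠(j0.12) = 90.00°
∠G(j0.12) = − (5.27° + 90.00°) = -95.27°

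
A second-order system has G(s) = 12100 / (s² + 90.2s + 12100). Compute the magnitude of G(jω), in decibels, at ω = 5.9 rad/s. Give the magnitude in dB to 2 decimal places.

|(j5.9)² + 90.2(j5.9) + 12100| = |12065 + j532.18| = 1.208e+04
|G(j5.9)| = 12100 / 1.208e+04 = 1.0019
20 log₁₀(1.0019) = 0.017 dB

0.02 dB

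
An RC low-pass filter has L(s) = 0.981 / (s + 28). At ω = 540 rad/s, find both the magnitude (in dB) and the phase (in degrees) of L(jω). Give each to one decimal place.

|L| = -54.8 dB, ∠L = -87.0°

|j540 + 28| = √(540² + 28²) = 540.7
|L(j540)| = 0.981 / 540.7 = 0.0018142
20 log₁₀(0.0018142) = -54.83 dB
∠(j540 + 28) = arctan(540/28) = 87.03°
∠L(j540) = −87.03° = -87.03°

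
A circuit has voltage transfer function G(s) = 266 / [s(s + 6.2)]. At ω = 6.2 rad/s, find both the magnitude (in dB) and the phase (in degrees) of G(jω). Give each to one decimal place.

|G| = 13.8 dB, ∠G = -135.0°

|j6.2 + 6.2| = √(6.2² + 6.2²) = 8.768
|j6.2| = 6.2
|G(j6.2)| = 266 / (8.768 × 6.2) = 4.8931
20 log₁₀(4.8931) = 13.79 dB
∠(j6.2 + 6.2) = arctan(6.2/6.2) = 45.00°
∠(j6.2) = 90.00°
∠G(j6.2) = − (45.00° + 90.00°) = -135.00°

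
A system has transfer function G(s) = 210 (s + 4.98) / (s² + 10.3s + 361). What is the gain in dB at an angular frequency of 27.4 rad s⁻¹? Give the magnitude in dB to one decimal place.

|j27.4 + 4.98| = √(27.4² + 4.98²) = 27.85
|(j27.4)² + 10.3(j27.4) + 361| = |-389.76 + j282.22| = 481.2
|G(j27.4)| = 210 × 27.85 / 481.2 = 12.153
20 log₁₀(12.153) = 21.69 dB

21.7 dB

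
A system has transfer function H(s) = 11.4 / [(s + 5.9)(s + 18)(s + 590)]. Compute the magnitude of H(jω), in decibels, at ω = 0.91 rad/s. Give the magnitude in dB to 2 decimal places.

-74.91 dB

|j0.91 + 5.9| = √(0.91² + 5.9²) = 5.97
|j0.91 + 18| = √(0.91² + 18²) = 18.02
|j0.91 + 590| = √(0.91² + 590²) = 590
|H(j0.91)| = 11.4 / (5.97 × 18.02 × 590) = 0.00017958
20 log₁₀(0.00017958) = -74.915 dB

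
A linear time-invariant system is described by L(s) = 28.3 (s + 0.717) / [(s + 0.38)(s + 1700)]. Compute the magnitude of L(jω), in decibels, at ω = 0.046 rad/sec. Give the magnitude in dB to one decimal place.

|j0.046 + 0.717| = √(0.046² + 0.717²) = 0.7185
|j0.046 + 0.38| = √(0.046² + 0.38²) = 0.3828
|j0.046 + 1700| = √(0.046² + 1700²) = 1700
|L(j0.046)| = 28.3 × 0.7185 / (0.3828 × 1700) = 0.031247
20 log₁₀(0.031247) = -30.10 dB

-30.1 dB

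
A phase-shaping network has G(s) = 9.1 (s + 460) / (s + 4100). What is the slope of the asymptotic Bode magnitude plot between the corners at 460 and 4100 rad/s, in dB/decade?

20 dB/decade

In this band the factors already past their corner are: zero at 460; net slope = 20 dB/decade.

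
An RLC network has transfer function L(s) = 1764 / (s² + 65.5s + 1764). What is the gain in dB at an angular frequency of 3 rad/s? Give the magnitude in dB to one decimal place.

|(j3)² + 65.5(j3) + 1764| = |1755 + j196.5| = 1766
|L(j3)| = 1764 / 1766 = 0.99889
20 log₁₀(0.99889) = -0.01 dB

-0.0 dB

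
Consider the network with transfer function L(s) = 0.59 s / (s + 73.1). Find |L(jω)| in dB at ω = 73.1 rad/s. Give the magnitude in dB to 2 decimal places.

-7.59 dB

|j73.1| = 73.1
|j73.1 + 73.1| = √(73.1² + 73.1²) = 103.4
|L(j73.1)| = 0.59 × 73.1 / 103.4 = 0.41719
20 log₁₀(0.41719) = -7.593 dB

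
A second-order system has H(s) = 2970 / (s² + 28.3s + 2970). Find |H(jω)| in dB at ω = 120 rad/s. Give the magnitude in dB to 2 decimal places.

|(j120)² + 28.3(j120) + 2970| = |-11430 + j3396| = 1.192e+04
|H(j120)| = 2970 / 1.192e+04 = 0.24908
20 log₁₀(0.24908) = -12.073 dB

-12.07 dB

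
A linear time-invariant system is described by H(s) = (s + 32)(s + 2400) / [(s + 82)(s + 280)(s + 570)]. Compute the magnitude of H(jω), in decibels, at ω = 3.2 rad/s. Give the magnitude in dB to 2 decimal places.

-44.59 dB

|j3.2 + 32| = √(3.2² + 32²) = 32.16
|j3.2 + 2400| = √(3.2² + 2400²) = 2400
|j3.2 + 82| = √(3.2² + 82²) = 82.06
|j3.2 + 280| = √(3.2² + 280²) = 280
|j3.2 + 570| = √(3.2² + 570²) = 570
|H(j3.2)| = 1 × 32.16 × 2400 / (82.06 × 280 × 570) = 0.0058926
20 log₁₀(0.0058926) = -44.594 dB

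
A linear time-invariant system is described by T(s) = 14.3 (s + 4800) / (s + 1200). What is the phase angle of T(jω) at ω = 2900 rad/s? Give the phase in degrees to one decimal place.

-36.4°

∠(j2900 + 4800) = arctan(2900/4800) = 31.14°
∠(j2900 + 1200) = arctan(2900/1200) = 67.52°
∠T(j2900) = 31.14° − 67.52° = -36.38°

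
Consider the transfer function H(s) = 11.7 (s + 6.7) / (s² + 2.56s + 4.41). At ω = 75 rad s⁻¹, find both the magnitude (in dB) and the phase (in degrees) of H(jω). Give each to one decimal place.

|j75 + 6.7| = √(75² + 6.7²) = 75.3
|(j75)² + 2.56(j75) + 4.41| = |-5620.6 + j192| = 5624
|H(j75)| = 11.7 × 75.3 / 5624 = 0.15665
20 log₁₀(0.15665) = -16.10 dB
∠(j75 + 6.7) = arctan(75/6.7) = 84.90°
∠[(j75)² + 2.56(j75) + 4.41] = ∠[-5620.6 + j192] = 178.04°
∠H(j75) = 84.90° − 178.04° = -93.15°

|H| = -16.1 dB, ∠H = -93.1 deg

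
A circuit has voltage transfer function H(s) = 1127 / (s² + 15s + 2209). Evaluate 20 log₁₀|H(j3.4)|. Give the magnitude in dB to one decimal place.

-5.8 dB

|(j3.4)² + 15(j3.4) + 2209| = |2197.4 + j51| = 2198
|H(j3.4)| = 1127 / 2198 = 0.51273
20 log₁₀(0.51273) = -5.80 dB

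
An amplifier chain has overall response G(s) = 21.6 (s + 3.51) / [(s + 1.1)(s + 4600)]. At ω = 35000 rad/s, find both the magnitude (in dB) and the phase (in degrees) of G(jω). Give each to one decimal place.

|G| = -64.3 dB, ∠G = -82.5°

|j35000 + 3.51| = √(35000² + 3.51²) = 3.5e+04
|j35000 + 1.1| = √(35000² + 1.1²) = 3.5e+04
|j35000 + 4600| = √(35000² + 4600²) = 3.53e+04
|G(j35000)| = 21.6 × 3.5e+04 / (3.5e+04 × 3.53e+04) = 0.00061188
20 log₁₀(0.00061188) = -64.27 dB
∠(j35000 + 3.51) = arctan(35000/3.51) = 89.99°
∠(j35000 + 1.1) = arctan(35000/1.1) = 90.00°
∠(j35000 + 4600) = arctan(35000/4600) = 82.51°
∠G(j35000) = 89.99° − (90.00° + 82.51°) = -82.52°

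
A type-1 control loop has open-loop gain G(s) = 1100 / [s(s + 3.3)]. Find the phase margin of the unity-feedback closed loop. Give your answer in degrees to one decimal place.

5.7°

Gain crossover: |G(jω)| = 1 at ω ≈ 33.1 rad/sec.
∠G(j33.1) = −90° − arctan(33.1/3.3) ≈ -174.30°
PM = 180° + (-174.30°) = 5.70°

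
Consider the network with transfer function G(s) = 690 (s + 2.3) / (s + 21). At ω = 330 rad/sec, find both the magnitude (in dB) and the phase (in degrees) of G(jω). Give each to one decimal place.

|G| = 56.8 dB, ∠G = 3.2°

|j330 + 2.3| = √(330² + 2.3²) = 330
|j330 + 21| = √(330² + 21²) = 330.7
|G(j330)| = 690 × 330 / 330.7 = 688.62
20 log₁₀(688.62) = 56.76 dB
∠(j330 + 2.3) = arctan(330/2.3) = 89.60°
∠(j330 + 21) = arctan(330/21) = 86.36°
∠G(j330) = 89.60° − 86.36° = 3.24°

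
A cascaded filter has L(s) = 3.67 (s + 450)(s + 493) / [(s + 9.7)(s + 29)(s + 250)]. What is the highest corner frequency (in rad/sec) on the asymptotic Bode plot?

Break frequencies occur at each pole and zero magnitude: 9.7 rad/sec, 29 rad/sec, 250 rad/sec, 450 rad/sec, 493 rad/sec.
The highest is 493 rad/sec.

493 rad/sec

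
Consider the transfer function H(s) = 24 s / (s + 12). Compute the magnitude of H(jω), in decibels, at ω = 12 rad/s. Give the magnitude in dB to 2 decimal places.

24.59 dB

|j12| = 12
|j12 + 12| = √(12² + 12²) = 16.97
|H(j12)| = 24 × 12 / 16.97 = 16.971
20 log₁₀(16.971) = 24.594 dB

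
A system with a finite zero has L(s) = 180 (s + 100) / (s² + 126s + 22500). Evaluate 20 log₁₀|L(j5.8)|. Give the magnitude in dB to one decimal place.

|j5.8 + 100| = √(5.8² + 100²) = 100.2
|(j5.8)² + 126(j5.8) + 22500| = |22466 + j730.8| = 2.248e+04
|L(j5.8)| = 180 × 100.2 / 2.248e+04 = 0.80212
20 log₁₀(0.80212) = -1.92 dB

-1.9 dB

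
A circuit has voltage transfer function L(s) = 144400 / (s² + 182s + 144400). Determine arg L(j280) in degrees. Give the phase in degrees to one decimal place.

∠[(j280)² + 182(j280) + 144400] = ∠[66000 + j50960] = 37.67°
∠L(j280) = −37.67° = -37.67°

-37.7°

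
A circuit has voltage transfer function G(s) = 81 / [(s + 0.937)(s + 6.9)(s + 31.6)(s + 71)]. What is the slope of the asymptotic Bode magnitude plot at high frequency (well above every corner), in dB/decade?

-80 dB/decade

With 0 zeros and 4 poles, the high-frequency asymptotic slope is 20 × (0 − 4) = -80 dB/decade.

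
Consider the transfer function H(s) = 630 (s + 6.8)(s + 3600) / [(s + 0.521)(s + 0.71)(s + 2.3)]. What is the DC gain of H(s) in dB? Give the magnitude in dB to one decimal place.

145.2 dB

H(0) = 630 × 6.8 × 3600 / (0.521 × 0.71 × 2.3) = 1.8127e+07
20 log₁₀(1.8127e+07) = 145.17 dB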